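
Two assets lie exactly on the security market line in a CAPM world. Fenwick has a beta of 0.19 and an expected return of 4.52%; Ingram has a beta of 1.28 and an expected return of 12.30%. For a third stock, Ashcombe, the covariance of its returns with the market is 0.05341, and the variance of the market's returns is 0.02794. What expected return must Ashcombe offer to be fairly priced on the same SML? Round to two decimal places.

16.81%

MRP = (12.30% − 4.52%) / (1.28 − 0.19) = 7.1376%
R_f = 4.52% − 0.19 × 7.1376% = 3.1639%
β_Ashcombe = Cov / Var(R_m) = 0.05341 / 0.02794 = 1.9116
E(R_Ashcombe) = R_f + β × MRP = 3.1639% + 1.9116 × 7.1376% = 16.81%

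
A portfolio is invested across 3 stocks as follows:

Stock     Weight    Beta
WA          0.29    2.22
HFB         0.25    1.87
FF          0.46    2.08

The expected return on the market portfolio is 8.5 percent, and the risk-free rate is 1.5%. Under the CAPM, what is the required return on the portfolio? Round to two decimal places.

15.98%

β_P = Σ w_i β_i = 0.29×2.22 + 0.25×1.87 + 0.46×2.08 = 2.0681
MRP = 8.5% − 1.5% = 7.00%
E(R_P) = R_f + β_P × MRP = 1.5% + 2.0681 × 7.0% = 15.98%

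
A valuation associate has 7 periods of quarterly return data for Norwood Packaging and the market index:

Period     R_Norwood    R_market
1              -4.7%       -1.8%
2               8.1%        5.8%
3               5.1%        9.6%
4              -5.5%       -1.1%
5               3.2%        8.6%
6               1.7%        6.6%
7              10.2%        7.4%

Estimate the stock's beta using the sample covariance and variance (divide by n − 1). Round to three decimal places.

Mean R_i = (-4.7 + 8.1 + 5.1 − 5.5 + 3.2 + 1.7 + 10.2) / 7 = 2.5857%
Mean R_m = (-1.8 + 5.8 + 9.6 − 1.1 + 8.6 + 6.6 + 7.4) / 7 = 5.0143%
Σ(R_i − R̄_i)(R_m − R̄_m) = 133.9114  ⇒  Cov = 133.9114 / 6 = 22.3186
Σ(R_m − R̄_m)² = 126.5286  ⇒  Var(R_m) = 126.5286 / 6 = 21.0881
β = Cov / Var(R_m) = 22.3186 / 21.0881 = 1.0584

1.058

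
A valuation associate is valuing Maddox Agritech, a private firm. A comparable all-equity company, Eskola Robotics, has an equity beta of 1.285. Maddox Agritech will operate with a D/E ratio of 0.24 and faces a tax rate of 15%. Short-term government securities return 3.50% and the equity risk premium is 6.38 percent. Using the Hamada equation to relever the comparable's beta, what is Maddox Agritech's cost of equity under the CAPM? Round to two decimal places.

13.37%

β_L = β_U × [1 + (1 − t)(D/E)] = 1.285 × [1 + (1 − 0.15) × 0.24]
    = 1.285 × [1 + 0.85 × 0.24] = 1.285 × 1.2040 = 1.5471
E(R) = R_f + β_L × MRP = 3.50% + 1.5471 × 6.38% = 13.37%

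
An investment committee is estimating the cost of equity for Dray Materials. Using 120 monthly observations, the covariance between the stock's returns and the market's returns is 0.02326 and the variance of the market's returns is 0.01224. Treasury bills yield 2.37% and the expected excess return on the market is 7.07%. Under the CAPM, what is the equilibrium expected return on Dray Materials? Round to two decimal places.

β = Cov(R_i, R_m) / Var(R_m) = 0.02326 / 0.01224 = 1.9003
E(R) = R_f + β × MRP = 2.37% + 1.9003 × 7.07% = 15.81%

15.81%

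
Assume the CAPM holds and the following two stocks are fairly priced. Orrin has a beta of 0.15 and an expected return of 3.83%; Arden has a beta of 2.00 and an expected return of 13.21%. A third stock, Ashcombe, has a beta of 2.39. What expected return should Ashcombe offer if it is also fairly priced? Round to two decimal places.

MRP (SML slope) = (13.21% − 3.83%) / (2.00 − 0.15) = 9.38% / 1.85 = 5.0703%
R_f (intercept) = 3.83% − 0.15 × 5.0703% = 3.0695%
E(R_Ashcombe) = R_f + β × MRP = 3.0695% + 2.39 × 5.0703% = 15.19%

15.19%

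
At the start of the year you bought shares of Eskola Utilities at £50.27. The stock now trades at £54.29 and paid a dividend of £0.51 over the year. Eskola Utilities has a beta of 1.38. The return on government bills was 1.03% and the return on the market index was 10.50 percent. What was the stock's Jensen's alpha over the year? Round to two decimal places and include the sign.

-5.09%

Realised HPR = (P1 + D1 − P0) / P0 = (54.29 + 0.51 − 50.27) / 50.27 = 4.53 / 50.27 = 9.0113%
MRP = 10.50% − 1.03% = 9.47%
CAPM required = R_f + β·MRP = 1.03% + 1.38 × 9.47% = 14.0986%
α = realised − required = 9.0113% − 14.0986% = -5.09%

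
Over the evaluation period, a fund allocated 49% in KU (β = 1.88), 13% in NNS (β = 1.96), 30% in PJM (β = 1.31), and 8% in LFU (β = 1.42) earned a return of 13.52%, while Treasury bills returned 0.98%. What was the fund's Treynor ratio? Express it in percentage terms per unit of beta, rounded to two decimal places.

7.45%

β_P = 0.49×1.88 + 0.13×1.96 + 0.30×1.31 + 0.08×1.42 = 1.6826
Treynor = (R_P − R_f) / β_P = (13.52% − 0.98%) / 1.6826 = 12.54% / 1.6826 = 7.45%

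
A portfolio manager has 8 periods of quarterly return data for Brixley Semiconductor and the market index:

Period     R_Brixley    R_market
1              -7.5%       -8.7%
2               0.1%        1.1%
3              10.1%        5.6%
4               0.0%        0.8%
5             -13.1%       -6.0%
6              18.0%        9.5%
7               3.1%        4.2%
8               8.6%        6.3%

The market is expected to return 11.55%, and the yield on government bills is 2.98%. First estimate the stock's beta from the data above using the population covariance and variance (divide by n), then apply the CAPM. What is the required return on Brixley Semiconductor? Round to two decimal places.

Mean R_i = (-7.5 + 0.1 + 10.1 + 0.0 − 13.1 + 18.0 + 3.1 + 8.6) / 8 = 2.4125%
Mean R_m = (-8.7 + 1.1 + 5.6 + 0.8 − 6.0 + 9.5 + 4.2 + 6.3) / 8 = 1.6000%
Σ(R_i − R̄_i)(R_m − R̄_m) = 407.8400  ⇒  Cov = 407.8400 / 8 = 50.9800
Σ(R_m − R̄_m)² = 272.0000  ⇒  Var(R_m) = 272.0000 / 8 = 34.0000
β = Cov / Var(R_m) = 50.9800 / 34.0000 = 1.4994
MRP = 11.55% − 2.98% = 8.57%
E(R) = R_f + β × MRP = 2.98% + 1.4994 × 8.57% = 15.83%

15.83%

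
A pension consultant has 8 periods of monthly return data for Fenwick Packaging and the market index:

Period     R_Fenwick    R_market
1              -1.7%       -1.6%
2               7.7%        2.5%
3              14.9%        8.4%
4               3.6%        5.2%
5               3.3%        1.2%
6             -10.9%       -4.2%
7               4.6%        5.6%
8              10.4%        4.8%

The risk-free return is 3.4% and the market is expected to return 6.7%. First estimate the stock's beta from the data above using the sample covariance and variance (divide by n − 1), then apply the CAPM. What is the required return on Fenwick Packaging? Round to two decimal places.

Mean R_i = (-1.7 + 7.7 + 14.9 + 3.6 + 3.3 − 10.9 + 4.6 + 10.4) / 8 = 3.9875%
Mean R_m = (-1.6 + 2.5 + 8.4 + 5.2 + 1.2 − 4.2 + 5.6 + 4.8) / 8 = 2.7375%
Σ(R_i − R̄_i)(R_m − R̄_m) = 203.9438  ⇒  Cov = 203.9438 / 7 = 29.1348
Σ(R_m − R̄_m)² = 119.9388  ⇒  Var(R_m) = 119.9388 / 7 = 17.1341
β = Cov / Var(R_m) = 29.1348 / 17.1341 = 1.7004
MRP = 6.7% − 3.4% = 3.30%
E(R) = R_f + β × MRP = 3.4% + 1.7004 × 3.3% = 9.01%

9.01%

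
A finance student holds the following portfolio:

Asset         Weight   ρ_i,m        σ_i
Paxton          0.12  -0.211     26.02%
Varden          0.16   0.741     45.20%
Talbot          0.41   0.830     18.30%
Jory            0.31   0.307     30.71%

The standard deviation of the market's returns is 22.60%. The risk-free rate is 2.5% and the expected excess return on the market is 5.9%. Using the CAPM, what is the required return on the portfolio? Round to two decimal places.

6.12%

β_Paxton = -0.211 × 26.02% / 22.60% = -0.2429
β_Varden = 0.741 × 45.20% / 22.60% = 1.4820
β_Talbot = 0.830 × 18.30% / 22.60% = 0.6721
β_Jory = 0.307 × 30.71% / 22.60% = 0.4172
β_P = Σ w_i β_i = 0.12×-0.2429 + 0.16×1.4820 + 0.41×0.6721 + 0.31×0.4172 = 0.6129
E(R_P) = R_f + β_P × MRP = 2.5% + 0.6129 × 5.9% = 6.12%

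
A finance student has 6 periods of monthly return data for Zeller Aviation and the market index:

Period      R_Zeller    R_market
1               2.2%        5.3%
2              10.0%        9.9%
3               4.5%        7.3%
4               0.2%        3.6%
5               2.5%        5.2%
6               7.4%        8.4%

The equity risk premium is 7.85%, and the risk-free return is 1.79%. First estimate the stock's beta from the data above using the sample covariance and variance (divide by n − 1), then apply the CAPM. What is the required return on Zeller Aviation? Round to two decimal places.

13.90%

Mean R_i = (2.2 + 10.0 + 4.5 + 0.2 + 2.5 + 7.4) / 6 = 4.4667%
Mean R_m = (5.3 + 9.9 + 7.3 + 3.6 + 5.2 + 8.4) / 6 = 6.6167%
Σ(R_i − R̄_i)(R_m − R̄_m) = 42.0633  ⇒  Cov = 42.0633 / 5 = 8.4127
Σ(R_m − R̄_m)² = 27.2683  ⇒  Var(R_m) = 27.2683 / 5 = 5.4537
β = Cov / Var(R_m) = 8.4127 / 5.4537 = 1.5426
E(R) = R_f + β × MRP = 1.79% + 1.5426 × 7.85% = 13.90%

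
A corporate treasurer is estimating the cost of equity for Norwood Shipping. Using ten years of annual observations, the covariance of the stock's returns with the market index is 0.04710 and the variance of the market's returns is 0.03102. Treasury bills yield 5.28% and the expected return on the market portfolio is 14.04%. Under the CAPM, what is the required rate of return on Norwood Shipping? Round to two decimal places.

18.58%

β = Cov(R_i, R_m) / Var(R_m) = 0.04710 / 0.03102 = 1.5184
MRP = 14.04% − 5.28% = 8.76%
E(R) = R_f + β × MRP = 5.28% + 1.5184 × 8.76% = 18.58%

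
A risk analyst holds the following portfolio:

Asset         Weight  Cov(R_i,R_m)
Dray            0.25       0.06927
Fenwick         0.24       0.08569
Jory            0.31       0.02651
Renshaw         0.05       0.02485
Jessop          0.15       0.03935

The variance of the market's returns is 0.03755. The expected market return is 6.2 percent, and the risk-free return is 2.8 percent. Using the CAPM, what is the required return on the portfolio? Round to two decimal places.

7.62%

β_Dray = 0.06927 / 0.03755 = 1.8447
β_Fenwick = 0.08569 / 0.03755 = 2.2820
β_Jory = 0.02651 / 0.03755 = 0.7060
β_Renshaw = 0.02485 / 0.03755 = 0.6618
β_Jessop = 0.03935 / 0.03755 = 1.0479
β_P = Σ w_i β_i = 0.25×1.8447 + 0.24×2.2820 + 0.31×0.7060 + 0.05×0.6618 + 0.15×1.0479 = 1.4180
MRP = 6.2% − 2.8% = 3.40%
E(R_P) = R_f + β_P × MRP = 2.8% + 1.4180 × 3.4% = 7.62%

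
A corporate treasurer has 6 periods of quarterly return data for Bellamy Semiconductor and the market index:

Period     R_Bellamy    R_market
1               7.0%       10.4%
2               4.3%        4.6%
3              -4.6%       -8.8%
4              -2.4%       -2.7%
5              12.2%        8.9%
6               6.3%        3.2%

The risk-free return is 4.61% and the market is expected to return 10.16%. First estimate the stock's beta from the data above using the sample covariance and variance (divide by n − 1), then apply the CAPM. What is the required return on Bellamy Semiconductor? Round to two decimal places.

Mean R_i = (7.0 + 4.3 − 4.6 − 2.4 + 12.2 + 6.3) / 6 = 3.8000%
Mean R_m = (10.4 + 4.6 − 8.8 − 2.7 + 8.9 + 3.2) / 6 = 2.6000%
Σ(R_i − R̄_i)(R_m − R̄_m) = 209.0000  ⇒  Cov = 209.0000 / 5 = 41.8000
Σ(R_m − R̄_m)² = 262.9400  ⇒  Var(R_m) = 262.9400 / 5 = 52.5880
β = Cov / Var(R_m) = 41.8000 / 52.5880 = 0.7949
MRP = 10.16% − 4.61% = 5.55%
E(R) = R_f + β × MRP = 4.61% + 0.7949 × 5.55% = 9.02%

9.02%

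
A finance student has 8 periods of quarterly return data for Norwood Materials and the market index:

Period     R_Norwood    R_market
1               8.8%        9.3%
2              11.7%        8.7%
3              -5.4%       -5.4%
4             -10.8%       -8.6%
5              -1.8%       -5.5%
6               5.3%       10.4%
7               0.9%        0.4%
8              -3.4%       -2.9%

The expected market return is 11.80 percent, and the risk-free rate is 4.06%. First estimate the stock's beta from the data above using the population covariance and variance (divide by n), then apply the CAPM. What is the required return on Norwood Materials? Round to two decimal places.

11.22%

Mean R_i = (8.8 + 11.7 − 5.4 − 10.8 − 1.8 + 5.3 + 0.9 − 3.4) / 8 = 0.6625%
Mean R_m = (9.3 + 8.7 − 5.4 − 8.6 − 5.5 + 10.4 + 0.4 − 2.9) / 8 = 0.8000%
Σ(R_i − R̄_i)(R_m − R̄_m) = 376.6700  ⇒  Cov = 376.6700 / 8 = 47.0838
Σ(R_m − R̄_m)² = 407.1600  ⇒  Var(R_m) = 407.1600 / 8 = 50.8950
β = Cov / Var(R_m) = 47.0838 / 50.8950 = 0.9251
MRP = 11.80% − 4.06% = 7.74%
E(R) = R_f + β × MRP = 4.06% + 0.9251 × 7.74% = 11.22%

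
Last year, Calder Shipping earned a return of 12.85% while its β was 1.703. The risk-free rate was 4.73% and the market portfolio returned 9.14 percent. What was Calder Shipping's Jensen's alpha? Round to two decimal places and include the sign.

Market excess return = 9.14% − 4.73% = 4.41%
CAPM benchmark = R_f + β(R_m − R_f) = 4.73% + 1.703 × 4.41% = 12.24023%
α = actual − benchmark = 12.85% − 12.24023% = +0.61%

+0.61%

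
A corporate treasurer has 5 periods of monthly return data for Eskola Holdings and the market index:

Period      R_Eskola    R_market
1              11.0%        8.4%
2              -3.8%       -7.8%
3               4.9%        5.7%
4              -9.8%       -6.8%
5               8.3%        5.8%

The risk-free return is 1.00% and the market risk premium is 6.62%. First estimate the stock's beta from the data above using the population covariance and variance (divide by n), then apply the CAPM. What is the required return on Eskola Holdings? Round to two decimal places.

8.05%

Mean R_i = (11.0 − 3.8 + 4.9 − 9.8 + 8.3) / 5 = 2.1200%
Mean R_m = (8.4 − 7.8 + 5.7 − 6.8 + 5.8) / 5 = 1.0600%
Σ(R_i − R̄_i)(R_m − R̄_m) = 253.5140  ⇒  Cov = 253.5140 / 5 = 50.7028
Σ(R_m − R̄_m)² = 238.1520  ⇒  Var(R_m) = 238.1520 / 5 = 47.6304
β = Cov / Var(R_m) = 50.7028 / 47.6304 = 1.0645
E(R) = R_f + β × MRP = 1.00% + 1.0645 × 6.62% = 8.05%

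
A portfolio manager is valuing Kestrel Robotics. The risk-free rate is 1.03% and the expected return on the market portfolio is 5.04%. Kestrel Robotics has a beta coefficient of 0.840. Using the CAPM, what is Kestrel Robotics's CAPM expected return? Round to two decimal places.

Market risk premium = E(R_m) − R_f = 5.04% − 1.03% = 4.01%
E(R) = R_f + β × MRP = 1.03% + 0.840 × 4.01% = 4.40%

4.40%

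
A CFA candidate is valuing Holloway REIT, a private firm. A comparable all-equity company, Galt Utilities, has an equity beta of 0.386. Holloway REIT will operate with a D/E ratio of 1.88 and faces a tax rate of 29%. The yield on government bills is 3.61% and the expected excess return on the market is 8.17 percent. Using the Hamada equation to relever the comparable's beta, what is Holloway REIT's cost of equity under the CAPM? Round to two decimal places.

10.97%

β_L = β_U × [1 + (1 − t)(D/E)] = 0.386 × [1 + (1 − 0.29) × 1.88]
    = 0.386 × [1 + 0.71 × 1.88] = 0.386 × 2.3348 = 0.9012
E(R) = R_f + β_L × MRP = 3.61% + 0.9012 × 8.17% = 10.97%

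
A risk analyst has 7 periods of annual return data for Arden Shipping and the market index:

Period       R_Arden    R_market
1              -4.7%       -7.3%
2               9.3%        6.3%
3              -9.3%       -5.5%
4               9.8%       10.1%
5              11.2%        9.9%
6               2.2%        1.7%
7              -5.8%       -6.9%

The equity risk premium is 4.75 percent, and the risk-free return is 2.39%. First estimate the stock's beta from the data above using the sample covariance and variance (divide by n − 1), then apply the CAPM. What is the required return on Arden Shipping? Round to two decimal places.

7.38%

Mean R_i = (-4.7 + 9.3 − 9.3 + 9.8 + 11.2 + 2.2 − 5.8) / 7 = 1.8143%
Mean R_m = (-7.3 + 6.3 − 5.5 + 10.1 + 9.9 + 1.7 − 6.9) / 7 = 1.1857%
Σ(R_i − R̄_i)(R_m − R̄_m) = 382.6114  ⇒  Cov = 382.6114 / 6 = 63.7686
Σ(R_m − R̄_m)² = 363.9086  ⇒  Var(R_m) = 363.9086 / 6 = 60.6514
β = Cov / Var(R_m) = 63.7686 / 60.6514 = 1.0514
E(R) = R_f + β × MRP = 2.39% + 1.0514 × 4.75% = 7.38%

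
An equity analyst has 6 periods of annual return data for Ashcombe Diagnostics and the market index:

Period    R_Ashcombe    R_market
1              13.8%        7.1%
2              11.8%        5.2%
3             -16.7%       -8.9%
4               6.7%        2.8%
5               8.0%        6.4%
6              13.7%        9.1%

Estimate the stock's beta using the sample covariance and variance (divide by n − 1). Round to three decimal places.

1.753

Mean R_i = (13.8 + 11.8 − 16.7 + 6.7 + 8.0 + 13.7) / 6 = 6.2167%
Mean R_m = (7.1 + 5.2 − 8.9 + 2.8 + 6.4 + 9.1) / 6 = 3.6167%
Σ(R_i − R̄_i)(R_m − R̄_m) = 367.6983  ⇒  Cov = 367.6983 / 5 = 73.5397
Σ(R_m − R̄_m)² = 209.7883  ⇒  Var(R_m) = 209.7883 / 5 = 41.9577
β = Cov / Var(R_m) = 73.5397 / 41.9577 = 1.7527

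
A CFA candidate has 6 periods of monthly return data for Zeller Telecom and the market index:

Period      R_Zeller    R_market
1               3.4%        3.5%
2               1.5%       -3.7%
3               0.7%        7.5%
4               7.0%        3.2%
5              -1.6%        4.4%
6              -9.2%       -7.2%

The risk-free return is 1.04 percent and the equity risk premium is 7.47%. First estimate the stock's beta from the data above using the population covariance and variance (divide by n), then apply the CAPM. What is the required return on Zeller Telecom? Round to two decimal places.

Mean R_i = (3.4 + 1.5 + 0.7 + 7.0 − 1.6 − 9.2) / 6 = 0.3000%
Mean R_m = (3.5 − 3.7 + 7.5 + 3.2 + 4.4 − 7.2) / 6 = 1.2833%
Σ(R_i − R̄_i)(R_m − R̄_m) = 90.8900  ⇒  Cov = 90.8900 / 6 = 15.1483
Σ(R_m − R̄_m)² = 153.7483  ⇒  Var(R_m) = 153.7483 / 6 = 25.6247
β = Cov / Var(R_m) = 15.1483 / 25.6247 = 0.5912
E(R) = R_f + β × MRP = 1.04% + 0.5912 × 7.47% = 5.46%

5.46%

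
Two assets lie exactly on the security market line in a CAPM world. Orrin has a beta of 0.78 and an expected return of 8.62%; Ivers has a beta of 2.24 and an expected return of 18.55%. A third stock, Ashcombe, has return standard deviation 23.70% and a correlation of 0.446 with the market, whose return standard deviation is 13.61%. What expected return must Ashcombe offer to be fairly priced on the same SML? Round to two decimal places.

8.60%

MRP = (18.55% − 8.62%) / (2.24 − 0.78) = 6.8014%
R_f = 8.62% − 0.78 × 6.8014% = 3.3149%
β_Ashcombe = ρ·σ_i/σ_m = 0.446 × 23.70 / 13.61 = 0.7766
E(R_Ashcombe) = R_f + β × MRP = 3.3149% + 0.7766 × 6.8014% = 8.60%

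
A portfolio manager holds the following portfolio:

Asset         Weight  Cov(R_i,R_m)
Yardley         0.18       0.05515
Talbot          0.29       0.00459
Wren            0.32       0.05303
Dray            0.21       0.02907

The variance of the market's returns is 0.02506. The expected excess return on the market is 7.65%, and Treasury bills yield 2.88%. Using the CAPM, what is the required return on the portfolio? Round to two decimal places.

β_Yardley = 0.05515 / 0.02506 = 2.2007
β_Talbot = 0.00459 / 0.02506 = 0.1832
β_Wren = 0.05303 / 0.02506 = 2.1161
β_Dray = 0.02907 / 0.02506 = 1.1600
β_P = Σ w_i β_i = 0.18×2.2007 + 0.29×0.1832 + 0.32×2.1161 + 0.21×1.1600 = 1.3700
E(R_P) = R_f + β_P × MRP = 2.88% + 1.3700 × 7.65% = 13.36%

13.36%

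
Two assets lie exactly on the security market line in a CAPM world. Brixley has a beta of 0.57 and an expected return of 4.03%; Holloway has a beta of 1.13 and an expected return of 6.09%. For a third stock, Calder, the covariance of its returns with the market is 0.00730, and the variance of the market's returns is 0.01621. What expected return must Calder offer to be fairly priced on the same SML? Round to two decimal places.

MRP = (6.09% − 4.03%) / (1.13 − 0.57) = 3.6786%
R_f = 4.03% − 0.57 × 3.6786% = 1.9332%
β_Calder = Cov / Var(R_m) = 0.00730 / 0.01621 = 0.4503
E(R_Calder) = R_f + β × MRP = 1.9332% + 0.4503 × 3.6786% = 3.59%

3.59%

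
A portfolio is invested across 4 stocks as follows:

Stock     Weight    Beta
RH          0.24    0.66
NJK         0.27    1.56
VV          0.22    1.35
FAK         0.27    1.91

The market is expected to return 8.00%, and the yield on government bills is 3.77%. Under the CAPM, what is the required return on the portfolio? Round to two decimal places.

β_P = Σ w_i β_i = 0.24×0.66 + 0.27×1.56 + 0.22×1.35 + 0.27×1.91 = 1.3923
MRP = 8.00% − 3.77% = 4.23%
E(R_P) = R_f + β_P × MRP = 3.77% + 1.3923 × 4.23% = 9.66%

9.66%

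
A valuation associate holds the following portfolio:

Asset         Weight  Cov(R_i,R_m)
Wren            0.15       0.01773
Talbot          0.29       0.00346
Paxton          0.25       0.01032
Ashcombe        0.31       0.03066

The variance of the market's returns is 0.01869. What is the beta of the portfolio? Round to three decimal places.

0.843

β_Wren = 0.01773 / 0.01869 = 0.9486
β_Talbot = 0.00346 / 0.01869 = 0.1851
β_Paxton = 0.01032 / 0.01869 = 0.5522
β_Ashcombe = 0.03066 / 0.01869 = 1.6404
β_P = Σ w_i β_i = 0.15×0.9486 + 0.29×0.1851 + 0.25×0.5522 + 0.31×1.6404 = 0.8425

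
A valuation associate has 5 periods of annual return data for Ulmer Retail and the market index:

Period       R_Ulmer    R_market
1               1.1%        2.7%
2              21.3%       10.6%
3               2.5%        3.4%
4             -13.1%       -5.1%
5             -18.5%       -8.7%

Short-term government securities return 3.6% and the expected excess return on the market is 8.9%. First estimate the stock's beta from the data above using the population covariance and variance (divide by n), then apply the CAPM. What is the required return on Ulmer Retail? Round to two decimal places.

Mean R_i = (1.1 + 21.3 + 2.5 − 13.1 − 18.5) / 5 = -1.3400%
Mean R_m = (2.7 + 10.6 + 3.4 − 5.1 − 8.7) / 5 = 0.5800%
Σ(R_i − R̄_i)(R_m − R̄_m) = 468.8960  ⇒  Cov = 468.8960 / 5 = 93.7792
Σ(R_m − R̄_m)² = 231.2280  ⇒  Var(R_m) = 231.2280 / 5 = 46.2456
β = Cov / Var(R_m) = 93.7792 / 46.2456 = 2.0279
E(R) = R_f + β × MRP = 3.6% + 2.0279 × 8.9% = 21.65%

21.65%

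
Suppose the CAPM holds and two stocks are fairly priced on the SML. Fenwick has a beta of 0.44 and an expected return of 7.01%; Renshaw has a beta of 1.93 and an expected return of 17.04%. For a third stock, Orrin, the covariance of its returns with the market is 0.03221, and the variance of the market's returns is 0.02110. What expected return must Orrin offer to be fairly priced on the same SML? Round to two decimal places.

14.32%

MRP = (17.04% − 7.01%) / (1.93 − 0.44) = 6.7315%
R_f = 7.01% − 0.44 × 6.7315% = 4.0481%
β_Orrin = Cov / Var(R_m) = 0.03221 / 0.02110 = 1.5265
E(R_Orrin) = R_f + β × MRP = 4.0481% + 1.5265 × 6.7315% = 14.32%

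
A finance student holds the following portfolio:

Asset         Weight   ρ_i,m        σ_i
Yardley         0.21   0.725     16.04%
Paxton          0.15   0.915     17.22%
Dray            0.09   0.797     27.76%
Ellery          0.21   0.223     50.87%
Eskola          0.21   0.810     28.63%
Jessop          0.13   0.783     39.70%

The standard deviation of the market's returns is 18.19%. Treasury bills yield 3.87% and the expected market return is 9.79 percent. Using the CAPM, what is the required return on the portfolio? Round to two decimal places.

β_Yardley = 0.725 × 16.04% / 18.19% = 0.6393
β_Paxton = 0.915 × 17.22% / 18.19% = 0.8662
β_Dray = 0.797 × 27.76% / 18.19% = 1.2163
β_Ellery = 0.223 × 50.87% / 18.19% = 0.6236
β_Eskola = 0.810 × 28.63% / 18.19% = 1.2749
β_Jessop = 0.783 × 39.70% / 18.19% = 1.7089
β_P = Σ w_i β_i = 0.21×0.6393 + 0.15×0.8662 + 0.09×1.2163 + 0.21×0.6236 + 0.21×1.2749 + 0.13×1.7089 = 0.9945
MRP = 9.79% − 3.87% = 5.92%
E(R_P) = R_f + β_P × MRP = 3.87% + 0.9945 × 5.92% = 9.76%

9.76%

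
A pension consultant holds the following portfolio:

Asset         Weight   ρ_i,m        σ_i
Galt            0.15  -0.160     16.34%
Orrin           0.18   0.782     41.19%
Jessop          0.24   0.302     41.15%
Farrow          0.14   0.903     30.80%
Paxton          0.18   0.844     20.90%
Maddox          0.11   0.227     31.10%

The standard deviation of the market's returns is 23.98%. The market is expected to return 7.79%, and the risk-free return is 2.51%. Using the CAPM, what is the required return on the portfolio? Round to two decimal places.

β_Galt = -0.160 × 16.34% / 23.98% = -0.1090
β_Orrin = 0.782 × 41.19% / 23.98% = 1.3432
β_Jessop = 0.302 × 41.15% / 23.98% = 0.5182
β_Farrow = 0.903 × 30.80% / 23.98% = 1.1598
β_Paxton = 0.844 × 20.90% / 23.98% = 0.7356
β_Maddox = 0.227 × 31.10% / 23.98% = 0.2944
β_P = Σ w_i β_i = 0.15×-0.1090 + 0.18×1.3432 + 0.24×0.5182 + 0.14×1.1598 + 0.18×0.7356 + 0.11×0.2944 = 0.6770
MRP = 7.79% − 2.51% = 5.28%
E(R_P) = R_f + β_P × MRP = 2.51% + 0.6770 × 5.28% = 6.08%

6.08%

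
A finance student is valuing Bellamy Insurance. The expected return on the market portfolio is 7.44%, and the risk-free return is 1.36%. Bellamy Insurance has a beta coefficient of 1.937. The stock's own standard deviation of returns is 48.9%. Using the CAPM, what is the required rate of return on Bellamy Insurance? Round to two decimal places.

13.14%

Market risk premium = E(R_m) − R_f = 7.44% − 1.36% = 6.08%
E(R) = R_f + β × MRP = 1.36% + 1.937 × 6.08% = 13.14%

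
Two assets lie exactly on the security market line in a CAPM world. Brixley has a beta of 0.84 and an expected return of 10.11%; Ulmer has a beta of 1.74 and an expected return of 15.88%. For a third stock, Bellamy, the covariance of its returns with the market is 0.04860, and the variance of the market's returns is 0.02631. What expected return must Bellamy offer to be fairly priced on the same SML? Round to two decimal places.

MRP = (15.88% − 10.11%) / (1.74 − 0.84) = 6.4111%
R_f = 10.11% − 0.84 × 6.4111% = 4.7247%
β_Bellamy = Cov / Var(R_m) = 0.04860 / 0.02631 = 1.8472
E(R_Bellamy) = R_f + β × MRP = 4.7247% + 1.8472 × 6.4111% = 16.57%

16.57%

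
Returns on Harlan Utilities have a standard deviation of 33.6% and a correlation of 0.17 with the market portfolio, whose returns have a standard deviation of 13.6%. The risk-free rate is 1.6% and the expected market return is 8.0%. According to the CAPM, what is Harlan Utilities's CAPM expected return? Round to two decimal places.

β = ρ × σ_i / σ_m = 0.17 × 33.6% / 13.6% = 0.4200
MRP = 8.0% − 1.6% = 6.40%
E(R) = 1.6% + 0.4200 × 6.4% = 4.29%

4.29%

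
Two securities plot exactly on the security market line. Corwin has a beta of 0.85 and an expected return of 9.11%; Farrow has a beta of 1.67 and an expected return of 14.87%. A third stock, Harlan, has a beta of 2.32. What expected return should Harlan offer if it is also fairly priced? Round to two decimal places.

MRP (SML slope) = (14.87% − 9.11%) / (1.67 − 0.85) = 5.76% / 0.82 = 7.0244%
R_f (intercept) = 9.11% − 0.85 × 7.0244% = 3.1393%
E(R_Harlan) = R_f + β × MRP = 3.1393% + 2.32 × 7.0244% = 19.44%

19.44%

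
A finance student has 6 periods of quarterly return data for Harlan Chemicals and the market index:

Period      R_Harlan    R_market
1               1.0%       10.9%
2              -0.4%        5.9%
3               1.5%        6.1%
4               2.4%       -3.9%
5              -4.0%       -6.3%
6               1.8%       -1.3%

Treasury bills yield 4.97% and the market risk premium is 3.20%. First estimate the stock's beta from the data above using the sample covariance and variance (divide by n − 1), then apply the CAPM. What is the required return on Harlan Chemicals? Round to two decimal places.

5.35%

Mean R_i = (1.0 − 0.4 + 1.5 + 2.4 − 4.0 + 1.8) / 6 = 0.3833%
Mean R_m = (10.9 + 5.9 + 6.1 − 3.9 − 6.3 − 1.3) / 6 = 1.9000%
Σ(R_i − R̄_i)(R_m − R̄_m) = 26.8200  ⇒  Cov = 26.8200 / 5 = 5.3640
Σ(R_m − R̄_m)² = 225.7600  ⇒  Var(R_m) = 225.7600 / 5 = 45.1520
β = Cov / Var(R_m) = 5.3640 / 45.1520 = 0.1188
E(R) = R_f + β × MRP = 4.97% + 0.1188 × 3.20% = 5.35%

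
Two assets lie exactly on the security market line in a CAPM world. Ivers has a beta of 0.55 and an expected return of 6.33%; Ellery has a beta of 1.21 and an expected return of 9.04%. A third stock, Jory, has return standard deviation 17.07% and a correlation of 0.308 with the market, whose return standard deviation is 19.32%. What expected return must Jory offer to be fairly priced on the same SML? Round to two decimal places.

5.19%

MRP = (9.04% − 6.33%) / (1.21 − 0.55) = 4.1061%
R_f = 6.33% − 0.55 × 4.1061% = 4.0716%
β_Jory = ρ·σ_i/σ_m = 0.308 × 17.07 / 19.32 = 0.2721
E(R_Jory) = R_f + β × MRP = 4.0716% + 0.2721 × 4.1061% = 5.19%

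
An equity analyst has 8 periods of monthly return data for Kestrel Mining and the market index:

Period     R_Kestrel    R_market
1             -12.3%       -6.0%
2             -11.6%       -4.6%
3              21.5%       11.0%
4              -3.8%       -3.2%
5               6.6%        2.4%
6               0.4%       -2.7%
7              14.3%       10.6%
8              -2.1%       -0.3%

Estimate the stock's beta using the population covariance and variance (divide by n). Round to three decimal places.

Mean R_i = (-12.3 − 11.6 + 21.5 − 3.8 + 6.6 + 0.4 + 14.3 − 2.1) / 8 = 1.6250%
Mean R_m = (-6.0 − 4.6 + 11.0 − 3.2 + 2.4 − 2.7 + 10.6 − 0.3) / 8 = 0.9000%
Σ(R_i − R̄_i)(R_m − R̄_m) = 531.0900  ⇒  Cov = 531.0900 / 8 = 66.3863
Σ(R_m − R̄_m)² = 307.4200  ⇒  Var(R_m) = 307.4200 / 8 = 38.4275
β = Cov / Var(R_m) = 66.3863 / 38.4275 = 1.7276

1.728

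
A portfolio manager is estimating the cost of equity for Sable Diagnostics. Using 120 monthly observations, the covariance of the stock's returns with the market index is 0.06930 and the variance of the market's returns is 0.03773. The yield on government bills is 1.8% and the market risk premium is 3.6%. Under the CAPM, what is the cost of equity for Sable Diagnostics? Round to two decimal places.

8.41%

β = Cov(R_i, R_m) / Var(R_m) = 0.06930 / 0.03773 = 1.8367
E(R) = R_f + β × MRP = 1.8% + 1.8367 × 3.6% = 8.41%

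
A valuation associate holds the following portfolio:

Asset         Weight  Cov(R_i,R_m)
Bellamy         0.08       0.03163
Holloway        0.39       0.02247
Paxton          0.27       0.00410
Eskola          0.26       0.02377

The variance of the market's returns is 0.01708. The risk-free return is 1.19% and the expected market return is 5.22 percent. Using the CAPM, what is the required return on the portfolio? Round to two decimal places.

β_Bellamy = 0.03163 / 0.01708 = 1.8519
β_Holloway = 0.02247 / 0.01708 = 1.3156
β_Paxton = 0.00410 / 0.01708 = 0.2400
β_Eskola = 0.02377 / 0.01708 = 1.3917
β_P = Σ w_i β_i = 0.08×1.8519 + 0.39×1.3156 + 0.27×0.2400 + 0.26×1.3917 = 1.0879
MRP = 5.22% − 1.19% = 4.03%
E(R_P) = R_f + β_P × MRP = 1.19% + 1.0879 × 4.03% = 5.57%

5.57%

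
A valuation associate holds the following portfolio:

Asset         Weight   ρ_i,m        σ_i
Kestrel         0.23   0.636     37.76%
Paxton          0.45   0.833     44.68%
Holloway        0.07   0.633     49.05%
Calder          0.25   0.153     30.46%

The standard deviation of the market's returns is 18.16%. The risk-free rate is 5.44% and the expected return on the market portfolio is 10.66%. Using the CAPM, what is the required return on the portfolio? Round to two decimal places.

12.80%

β_Kestrel = 0.636 × 37.76% / 18.16% = 1.3224
β_Paxton = 0.833 × 44.68% / 18.16% = 2.0495
β_Holloway = 0.633 × 49.05% / 18.16% = 1.7097
β_Calder = 0.153 × 30.46% / 18.16% = 0.2566
β_P = Σ w_i β_i = 0.23×1.3224 + 0.45×2.0495 + 0.07×1.7097 + 0.25×0.2566 = 1.4103
MRP = 10.66% − 5.44% = 5.22%
E(R_P) = R_f + β_P × MRP = 5.44% + 1.4103 × 5.22% = 12.80%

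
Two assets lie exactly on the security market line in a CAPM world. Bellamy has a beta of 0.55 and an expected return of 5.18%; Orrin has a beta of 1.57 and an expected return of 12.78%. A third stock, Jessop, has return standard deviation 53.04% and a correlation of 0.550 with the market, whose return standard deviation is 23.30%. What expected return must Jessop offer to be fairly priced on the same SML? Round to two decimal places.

10.41%

MRP = (12.78% − 5.18%) / (1.57 − 0.55) = 7.4510%
R_f = 5.18% − 0.55 × 7.4510% = 1.0820%
β_Jessop = ρ·σ_i/σ_m = 0.550 × 53.04 / 23.30 = 1.2520
E(R_Jessop) = R_f + β × MRP = 1.0820% + 1.2520 × 7.4510% = 10.41%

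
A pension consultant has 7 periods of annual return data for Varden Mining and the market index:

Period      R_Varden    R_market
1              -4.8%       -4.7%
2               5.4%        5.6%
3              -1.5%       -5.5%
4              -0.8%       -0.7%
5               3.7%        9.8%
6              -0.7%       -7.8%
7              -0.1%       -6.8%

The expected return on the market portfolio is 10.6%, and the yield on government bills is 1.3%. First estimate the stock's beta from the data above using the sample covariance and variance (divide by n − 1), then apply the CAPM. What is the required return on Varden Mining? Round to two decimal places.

4.91%

Mean R_i = (-4.8 + 5.4 − 1.5 − 0.8 + 3.7 − 0.7 − 0.1) / 7 = 0.1714%
Mean R_m = (-4.7 + 5.6 − 5.5 − 0.7 + 9.8 − 7.8 − 6.8) / 7 = -1.4429%
Σ(R_i − R̄_i)(R_m − R̄_m) = 105.7414  ⇒  Cov = 105.7414 / 6 = 17.6236
Σ(R_m − R̄_m)² = 272.7371  ⇒  Var(R_m) = 272.7371 / 6 = 45.4562
β = Cov / Var(R_m) = 17.6236 / 45.4562 = 0.3877
MRP = 10.6% − 1.3% = 9.30%
E(R) = R_f + β × MRP = 1.3% + 0.3877 × 9.3% = 4.91%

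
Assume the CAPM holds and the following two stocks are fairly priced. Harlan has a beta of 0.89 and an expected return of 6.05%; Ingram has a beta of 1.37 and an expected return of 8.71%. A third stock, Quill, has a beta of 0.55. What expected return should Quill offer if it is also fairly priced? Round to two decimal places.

MRP (SML slope) = (8.71% − 6.05%) / (1.37 − 0.89) = 2.66% / 0.48 = 5.5417%
R_f (intercept) = 6.05% − 0.89 × 5.5417% = 1.1179%
E(R_Quill) = R_f + β × MRP = 1.1179% + 0.55 × 5.5417% = 4.17%

4.17%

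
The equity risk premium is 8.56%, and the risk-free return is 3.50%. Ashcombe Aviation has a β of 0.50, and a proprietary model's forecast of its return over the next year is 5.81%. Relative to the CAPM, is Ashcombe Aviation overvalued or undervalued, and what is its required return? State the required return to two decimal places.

Overvalued; required return 7.78%

Required return = R_f + β·MRP = 3.50% + 0.50 × 8.56% = 7.78%
Forecast 5.81% < required 7.78% → the stock plots below the SML → overvalued.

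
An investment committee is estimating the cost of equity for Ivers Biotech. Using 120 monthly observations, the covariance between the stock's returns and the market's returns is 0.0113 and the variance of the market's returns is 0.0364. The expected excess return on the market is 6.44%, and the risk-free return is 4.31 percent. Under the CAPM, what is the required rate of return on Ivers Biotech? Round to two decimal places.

6.31%

β = Cov(R_i, R_m) / Var(R_m) = 0.0113 / 0.0364 = 0.3104
E(R) = R_f + β × MRP = 4.31% + 0.3104 × 6.44% = 6.31%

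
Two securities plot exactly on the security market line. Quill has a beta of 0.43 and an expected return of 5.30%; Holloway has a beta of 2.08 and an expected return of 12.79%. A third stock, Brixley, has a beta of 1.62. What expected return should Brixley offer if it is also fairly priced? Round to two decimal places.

10.70%

MRP (SML slope) = (12.79% − 5.30%) / (2.08 − 0.43) = 7.49% / 1.65 = 4.5394%
R_f (intercept) = 5.30% − 0.43 × 4.5394% = 3.3481%
E(R_Brixley) = R_f + β × MRP = 3.3481% + 1.62 × 4.5394% = 10.70%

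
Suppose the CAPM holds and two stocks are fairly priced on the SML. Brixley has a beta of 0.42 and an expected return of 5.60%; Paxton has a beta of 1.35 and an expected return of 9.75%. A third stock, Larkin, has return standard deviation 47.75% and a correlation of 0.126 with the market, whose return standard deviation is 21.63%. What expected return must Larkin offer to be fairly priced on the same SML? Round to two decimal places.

MRP = (9.75% − 5.60%) / (1.35 − 0.42) = 4.4624%
R_f = 5.60% − 0.42 × 4.4624% = 3.7258%
β_Larkin = ρ·σ_i/σ_m = 0.126 × 47.75 / 21.63 = 0.2782
E(R_Larkin) = R_f + β × MRP = 3.7258% + 0.2782 × 4.4624% = 4.97%

4.97%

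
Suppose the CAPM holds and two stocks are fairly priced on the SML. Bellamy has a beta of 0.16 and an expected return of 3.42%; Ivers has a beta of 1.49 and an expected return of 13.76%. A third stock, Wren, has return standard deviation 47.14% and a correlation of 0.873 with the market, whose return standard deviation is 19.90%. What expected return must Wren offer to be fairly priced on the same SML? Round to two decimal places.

18.25%

MRP = (13.76% − 3.42%) / (1.49 − 0.16) = 7.7744%
R_f = 3.42% − 0.16 × 7.7744% = 2.1761%
β_Wren = ρ·σ_i/σ_m = 0.873 × 47.14 / 19.90 = 2.0680
E(R_Wren) = R_f + β × MRP = 2.1761% + 2.0680 × 7.7744% = 18.25%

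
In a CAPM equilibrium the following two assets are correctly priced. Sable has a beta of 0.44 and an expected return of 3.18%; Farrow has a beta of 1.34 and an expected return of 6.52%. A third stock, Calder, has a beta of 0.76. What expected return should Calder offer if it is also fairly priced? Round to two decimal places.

MRP (SML slope) = (6.52% − 3.18%) / (1.34 − 0.44) = 3.34% / 0.90 = 3.7111%
R_f (intercept) = 3.18% − 0.44 × 3.7111% = 1.5471%
E(R_Calder) = R_f + β × MRP = 1.5471% + 0.76 × 3.7111% = 4.37%

4.37%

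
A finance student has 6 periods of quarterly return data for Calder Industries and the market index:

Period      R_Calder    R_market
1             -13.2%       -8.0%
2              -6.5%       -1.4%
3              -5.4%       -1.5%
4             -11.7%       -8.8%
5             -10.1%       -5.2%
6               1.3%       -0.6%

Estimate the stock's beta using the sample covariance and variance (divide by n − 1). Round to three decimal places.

Mean R_i = (-13.2 − 6.5 − 5.4 − 11.7 − 10.1 + 1.3) / 6 = -7.6000%
Mean R_m = (-8.0 − 1.4 − 1.5 − 8.8 − 5.2 − 0.6) / 6 = -4.2500%
Σ(R_i − R̄_i)(R_m − R̄_m) = 83.7000  ⇒  Cov = 83.7000 / 5 = 16.7400
Σ(R_m − R̄_m)² = 64.6750  ⇒  Var(R_m) = 64.6750 / 5 = 12.9350
β = Cov / Var(R_m) = 16.7400 / 12.9350 = 1.2942

1.294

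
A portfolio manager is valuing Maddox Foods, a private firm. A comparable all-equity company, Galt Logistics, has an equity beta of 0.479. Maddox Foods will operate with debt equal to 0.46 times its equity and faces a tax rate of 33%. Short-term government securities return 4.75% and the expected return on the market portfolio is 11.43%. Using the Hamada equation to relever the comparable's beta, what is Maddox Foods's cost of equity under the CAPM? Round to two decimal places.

β_L = β_U × [1 + (1 − t)(D/E)] = 0.479 × [1 + (1 − 0.33) × 0.46]
    = 0.479 × [1 + 0.67 × 0.46] = 0.479 × 1.3082 = 0.6266
MRP = 11.43% − 4.75% = 6.68%
E(R) = R_f + β_L × MRP = 4.75% + 0.6266 × 6.68% = 8.94%

8.94%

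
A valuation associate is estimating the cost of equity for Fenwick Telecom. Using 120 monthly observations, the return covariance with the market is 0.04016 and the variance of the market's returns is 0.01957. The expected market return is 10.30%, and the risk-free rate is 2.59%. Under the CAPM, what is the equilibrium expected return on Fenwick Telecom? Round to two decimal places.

18.41%

β = Cov(R_i, R_m) / Var(R_m) = 0.04016 / 0.01957 = 2.0521
MRP = 10.30% − 2.59% = 7.71%
E(R) = R_f + β × MRP = 2.59% + 2.0521 × 7.71% = 18.41%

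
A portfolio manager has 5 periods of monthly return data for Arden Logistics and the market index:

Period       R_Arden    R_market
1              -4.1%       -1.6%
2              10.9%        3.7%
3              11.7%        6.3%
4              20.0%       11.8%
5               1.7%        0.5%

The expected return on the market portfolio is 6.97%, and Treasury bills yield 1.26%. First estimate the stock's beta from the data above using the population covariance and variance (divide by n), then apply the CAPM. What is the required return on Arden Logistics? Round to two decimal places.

11.20%

Mean R_i = (-4.1 + 10.9 + 11.7 + 20.0 + 1.7) / 5 = 8.0400%
Mean R_m = (-1.6 + 3.7 + 6.3 + 11.8 + 0.5) / 5 = 4.1400%
Σ(R_i − R̄_i)(R_m − R̄_m) = 191.0220  ⇒  Cov = 191.0220 / 5 = 38.2044
Σ(R_m − R̄_m)² = 109.7320  ⇒  Var(R_m) = 109.7320 / 5 = 21.9464
β = Cov / Var(R_m) = 38.2044 / 21.9464 = 1.7408
MRP = 6.97% − 1.26% = 5.71%
E(R) = R_f + β × MRP = 1.26% + 1.7408 × 5.71% = 11.20%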